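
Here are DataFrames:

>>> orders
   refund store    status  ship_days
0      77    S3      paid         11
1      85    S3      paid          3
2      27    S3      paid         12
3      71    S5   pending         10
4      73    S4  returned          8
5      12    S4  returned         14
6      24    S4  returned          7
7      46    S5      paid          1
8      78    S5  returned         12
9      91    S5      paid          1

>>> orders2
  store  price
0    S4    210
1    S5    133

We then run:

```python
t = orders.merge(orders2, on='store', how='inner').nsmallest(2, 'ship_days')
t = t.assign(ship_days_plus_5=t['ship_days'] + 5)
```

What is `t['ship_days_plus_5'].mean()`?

6.0

merge on 'store' (how='inner') → 7 rows:
   refund store    status  ship_days  price
0      71    S5   pending         10    133
1      73    S4  returned          8    210
2      12    S4  returned         14    210
3      24    S4  returned          7    210
4      46    S5      paid          1    133
5      78    S5  returned         12    133
6      91    S5      paid          1    133
take 2 rows with smallest ship_days:
   refund store status  ship_days  price
4      46    S5   paid          1    133
6      91    S5   paid          1    133
add column ship_days_plus_5 = t['ship_days'] + 5:
   refund store status  ship_days  price  ship_days_plus_5
4      46    S5   paid          1    133                 6
6      91    S5   paid          1    133                 6
Reading off the mean of column 'ship_days_plus_5', we get 6.0.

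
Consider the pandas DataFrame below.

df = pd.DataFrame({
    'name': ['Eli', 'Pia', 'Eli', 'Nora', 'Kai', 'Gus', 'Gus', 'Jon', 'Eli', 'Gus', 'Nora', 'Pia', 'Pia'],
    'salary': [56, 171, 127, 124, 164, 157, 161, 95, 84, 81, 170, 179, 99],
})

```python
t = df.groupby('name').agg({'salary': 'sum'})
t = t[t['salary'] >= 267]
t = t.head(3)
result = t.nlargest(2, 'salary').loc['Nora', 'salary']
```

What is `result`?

group by name, sum of salary:
      salary
name        
Eli      267
Gus      399
Jon       95
Kai      164
Nora     294
Pia      449
filter rows where salary >= 267:
      salary
name        
Eli      267
Gus      399
Nora     294
Pia      449
take first 3 rows:
      salary
name        
Eli      267
Gus      399
Nora     294
take 2 rows with largest salary:
      salary
name        
Gus      399
Nora     294

294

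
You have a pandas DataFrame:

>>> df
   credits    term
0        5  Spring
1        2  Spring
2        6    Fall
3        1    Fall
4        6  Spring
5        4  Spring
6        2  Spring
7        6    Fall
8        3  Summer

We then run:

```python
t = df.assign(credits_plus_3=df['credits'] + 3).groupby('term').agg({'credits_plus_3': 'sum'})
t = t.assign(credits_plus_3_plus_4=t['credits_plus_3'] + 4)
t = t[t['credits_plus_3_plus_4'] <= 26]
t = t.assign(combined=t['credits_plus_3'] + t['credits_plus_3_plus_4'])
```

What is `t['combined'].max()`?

add column credits_plus_3 = df['credits'] + 3:
   credits    term  credits_plus_3
0        5  Spring               8
1        2  Spring               5
2        6    Fall               9
3        1    Fall               4
4        6  Spring               9
5        4  Spring               7
6        2  Spring               5
7        6    Fall               9
8        3  Summer               6
group by term, sum of credits_plus_3:
        credits_plus_3
term                  
Fall                22
Spring              34
Summer               6
add column credits_plus_3_plus_4 = t['credits_plus_3'] + 4:
        credits_plus_3  credits_plus_3_plus_4
term                                         
Fall                22                     26
Spring              34                     38
Summer               6                     10
filter rows where credits_plus_3_plus_4 <= 26:
        credits_plus_3  credits_plus_3_plus_4
term                                         
Fall                22                     26
Summer               6                     10
add column combined = t['credits_plus_3'] + t['credits_plus_3_plus_4']:
        credits_plus_3  credits_plus_3_plus_4  combined
term                                                   
Fall                22                     26        48
Summer               6                     10        16

48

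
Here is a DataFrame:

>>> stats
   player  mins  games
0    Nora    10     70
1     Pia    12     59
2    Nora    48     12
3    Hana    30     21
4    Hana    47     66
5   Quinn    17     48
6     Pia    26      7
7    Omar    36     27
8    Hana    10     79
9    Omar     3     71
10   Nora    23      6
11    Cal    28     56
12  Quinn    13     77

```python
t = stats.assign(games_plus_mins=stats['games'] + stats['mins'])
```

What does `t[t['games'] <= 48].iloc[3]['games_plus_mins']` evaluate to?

add column games_plus_mins = stats['games'] + stats['mins']:
   player  mins  games  games_plus_mins
0    Nora    10     70               80
1     Pia    12     59               71
2    Nora    48     12               60
3    Hana    30     21               51
4    Hana    47     66              113
5   Quinn    17     48               65
6     Pia    26      7               33
7    Omar    36     27               63
8    Hana    10     79               89
9    Omar     3     71               74
10   Nora    23      6               29
11    Cal    28     56               84
12  Quinn    13     77               90
filter rows where games <= 48:
   player  mins  games  games_plus_mins
2    Nora    48     12               60
3    Hana    30     21               51
5   Quinn    17     48               65
6     Pia    26      7               33
7    Omar    36     27               63
10   Nora    23      6               29

33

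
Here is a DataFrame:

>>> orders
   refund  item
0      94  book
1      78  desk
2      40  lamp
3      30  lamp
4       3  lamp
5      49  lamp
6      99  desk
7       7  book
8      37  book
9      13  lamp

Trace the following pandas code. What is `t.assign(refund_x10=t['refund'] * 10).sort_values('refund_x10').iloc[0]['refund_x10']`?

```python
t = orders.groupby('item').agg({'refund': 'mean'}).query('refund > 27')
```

460.0

group by item, mean of refund:
      refund
item        
book    46.0
desk    88.5
lamp    27.0
filter rows where refund > 27:
      refund
item        
book    46.0
desk    88.5
add column refund_x10 = t['refund'] * 10:
      refund  refund_x10
item                    
book    46.0       460.0
desk    88.5       885.0
sort by refund_x10:
      refund  refund_x10
item                    
book    46.0       460.0
desk    88.5       885.0
So iloc[0]['refund_x10'] = 460.0.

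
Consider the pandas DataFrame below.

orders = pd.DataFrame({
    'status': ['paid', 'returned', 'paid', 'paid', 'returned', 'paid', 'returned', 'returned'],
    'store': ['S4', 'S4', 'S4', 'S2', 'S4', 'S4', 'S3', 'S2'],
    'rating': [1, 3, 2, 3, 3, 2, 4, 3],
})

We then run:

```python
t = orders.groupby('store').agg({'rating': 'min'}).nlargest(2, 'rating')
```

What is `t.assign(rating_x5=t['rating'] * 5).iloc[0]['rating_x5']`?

20

group by store, min of rating:
       rating
store        
S2          3
S3          4
S4          1
take 2 rows with largest rating:
       rating
store        
S3          4
S2          3
add column rating_x5 = t['rating'] * 5:
       rating  rating_x5
store                   
S3          4         20
S2          3         15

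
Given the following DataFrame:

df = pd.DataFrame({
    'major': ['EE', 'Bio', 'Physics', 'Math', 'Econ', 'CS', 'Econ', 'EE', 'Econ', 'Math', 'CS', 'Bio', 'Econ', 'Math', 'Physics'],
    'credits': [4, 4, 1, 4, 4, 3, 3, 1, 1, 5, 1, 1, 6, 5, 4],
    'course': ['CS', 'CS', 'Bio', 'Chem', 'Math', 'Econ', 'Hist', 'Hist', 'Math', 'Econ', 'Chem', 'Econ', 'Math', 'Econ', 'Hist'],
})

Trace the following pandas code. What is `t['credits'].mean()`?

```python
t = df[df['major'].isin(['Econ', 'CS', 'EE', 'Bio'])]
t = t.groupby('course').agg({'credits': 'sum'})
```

5.6

filter rows where major in ['Econ', 'CS', 'EE', 'Bio']:
   major  credits course
0     EE        4     CS
1    Bio        4     CS
4   Econ        4   Math
5     CS        3   Econ
6   Econ        3   Hist
7     EE        1   Hist
8   Econ        1   Math
10    CS        1   Chem
11   Bio        1   Econ
12  Econ        6   Math
group by course, sum of credits:
        credits
course         
CS            8
Chem          1
Econ          4
Hist          4
Math         11
The mean of column 'credits' is 5.6.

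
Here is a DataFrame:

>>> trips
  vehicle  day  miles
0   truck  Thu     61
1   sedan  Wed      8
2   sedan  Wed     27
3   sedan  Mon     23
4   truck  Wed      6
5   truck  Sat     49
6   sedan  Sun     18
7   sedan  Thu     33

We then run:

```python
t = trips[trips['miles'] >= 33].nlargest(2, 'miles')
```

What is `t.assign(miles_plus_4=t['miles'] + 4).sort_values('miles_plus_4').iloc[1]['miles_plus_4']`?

65

filter rows where miles >= 33:
  vehicle  day  miles
0   truck  Thu     61
5   truck  Sat     49
7   sedan  Thu     33
take 2 rows with largest miles:
  vehicle  day  miles
0   truck  Thu     61
5   truck  Sat     49
add column miles_plus_4 = t['miles'] + 4:
  vehicle  day  miles  miles_plus_4
0   truck  Thu     61            65
5   truck  Sat     49            53
sort by miles_plus_4:
  vehicle  day  miles  miles_plus_4
5   truck  Sat     49            53
0   truck  Thu     61            65
Hence 65.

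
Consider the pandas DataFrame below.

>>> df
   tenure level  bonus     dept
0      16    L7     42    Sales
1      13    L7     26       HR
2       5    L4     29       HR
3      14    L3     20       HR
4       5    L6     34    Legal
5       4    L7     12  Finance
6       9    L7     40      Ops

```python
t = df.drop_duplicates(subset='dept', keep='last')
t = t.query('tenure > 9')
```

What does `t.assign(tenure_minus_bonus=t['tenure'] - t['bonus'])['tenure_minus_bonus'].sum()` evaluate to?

-32

drop duplicate dept (keep=last):
   tenure level  bonus     dept
0      16    L7     42    Sales
3      14    L3     20       HR
4       5    L6     34    Legal
5       4    L7     12  Finance
6       9    L7     40      Ops
filter rows where tenure > 9:
   tenure level  bonus   dept
0      16    L7     42  Sales
3      14    L3     20     HR
add column tenure_minus_bonus = t['tenure'] - t['bonus']:
   tenure level  bonus   dept  tenure_minus_bonus
0      16    L7     42  Sales                 -26
3      14    L3     20     HR                  -6
Hence -32.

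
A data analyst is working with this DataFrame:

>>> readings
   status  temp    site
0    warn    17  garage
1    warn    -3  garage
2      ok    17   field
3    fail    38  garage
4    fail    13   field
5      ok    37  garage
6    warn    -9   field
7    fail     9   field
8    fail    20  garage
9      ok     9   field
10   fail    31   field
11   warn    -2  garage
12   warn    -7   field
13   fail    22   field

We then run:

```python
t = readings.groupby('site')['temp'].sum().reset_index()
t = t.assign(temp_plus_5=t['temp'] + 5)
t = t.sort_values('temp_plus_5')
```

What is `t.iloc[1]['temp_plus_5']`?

112

group by site, sum of temp:
site
field      85
garage    107
Name: temp, dtype: int64
reset_index():
     site  temp
0   field    85
1  garage   107
add column temp_plus_5 = t['temp'] + 5:
     site  temp  temp_plus_5
0   field    85           90
1  garage   107          112
sort by temp_plus_5:
     site  temp  temp_plus_5
0   field    85           90
1  garage   107          112
So iloc[1]['temp_plus_5'] = 112.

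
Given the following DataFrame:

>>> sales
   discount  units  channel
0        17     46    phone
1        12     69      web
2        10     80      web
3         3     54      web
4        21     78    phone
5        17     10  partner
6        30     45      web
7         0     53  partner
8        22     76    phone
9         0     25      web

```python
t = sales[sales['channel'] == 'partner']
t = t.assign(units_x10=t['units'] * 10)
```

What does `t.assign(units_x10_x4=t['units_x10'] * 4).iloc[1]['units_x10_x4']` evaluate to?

filter rows where channel == 'partner':
   discount  units  channel
5        17     10  partner
7         0     53  partner
add column units_x10 = t['units'] * 10:
   discount  units  channel  units_x10
5        17     10  partner        100
7         0     53  partner        530
add column units_x10_x4 = t['units_x10'] * 4:
   discount  units  channel  units_x10  units_x10_x4
5        17     10  partner        100           400
7         0     53  partner        530          2120
value at position 1, column 'units_x10_x4' → 2120

2120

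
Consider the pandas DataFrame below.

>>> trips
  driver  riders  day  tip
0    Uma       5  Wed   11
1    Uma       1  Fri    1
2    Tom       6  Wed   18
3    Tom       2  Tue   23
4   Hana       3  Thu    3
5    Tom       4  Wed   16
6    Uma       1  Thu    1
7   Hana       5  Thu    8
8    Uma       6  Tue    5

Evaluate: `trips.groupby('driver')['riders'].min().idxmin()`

Uma

group by driver, min of riders:
driver
Hana    3
Tom     2
Uma     1
Name: riders, dtype: int64
So idxmin() = Uma.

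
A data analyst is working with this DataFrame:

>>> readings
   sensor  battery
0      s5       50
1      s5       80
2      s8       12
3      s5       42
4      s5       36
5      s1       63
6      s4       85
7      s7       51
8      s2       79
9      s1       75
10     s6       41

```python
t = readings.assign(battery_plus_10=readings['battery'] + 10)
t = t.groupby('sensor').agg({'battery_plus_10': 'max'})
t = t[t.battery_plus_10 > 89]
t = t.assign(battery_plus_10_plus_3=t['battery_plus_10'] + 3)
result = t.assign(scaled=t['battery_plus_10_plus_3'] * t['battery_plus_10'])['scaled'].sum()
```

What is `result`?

17680

add column battery_plus_10 = readings['battery'] + 10:
   sensor  battery  battery_plus_10
0      s5       50               60
1      s5       80               90
2      s8       12               22
3      s5       42               52
4      s5       36               46
5      s1       63               73
6      s4       85               95
7      s7       51               61
8      s2       79               89
9      s1       75               85
10     s6       41               51
group by sensor, max of battery_plus_10:
        battery_plus_10
sensor                 
s1                   85
s2                   89
s4                   95
s5                   90
s6                   51
s7                   61
s8                   22
filter rows where battery_plus_10 > 89:
        battery_plus_10
sensor                 
s4                   95
s5                   90
add column battery_plus_10_plus_3 = t['battery_plus_10'] + 3:
        battery_plus_10  battery_plus_10_plus_3
sensor                                         
s4                   95                      98
s5                   90                      93
add column scaled = t['battery_plus_10_plus_3'] * t['battery_plus_10']:
        battery_plus_10  battery_plus_10_plus_3  scaled
sensor                                                 
s4                   95                      98    9310
s5                   90                      93    8370
sum of column 'scaled' → 17680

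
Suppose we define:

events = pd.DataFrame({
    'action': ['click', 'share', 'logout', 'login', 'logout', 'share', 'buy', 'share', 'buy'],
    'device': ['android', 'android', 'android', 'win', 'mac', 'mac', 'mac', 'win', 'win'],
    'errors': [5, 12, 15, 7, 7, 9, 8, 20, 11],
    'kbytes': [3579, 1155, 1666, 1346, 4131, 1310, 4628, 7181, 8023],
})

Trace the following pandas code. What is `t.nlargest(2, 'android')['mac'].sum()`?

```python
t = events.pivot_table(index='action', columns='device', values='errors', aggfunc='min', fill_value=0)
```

16

pivot: rows=action, cols=device, min(errors):
device  android  mac  win
action                   
buy           0    8   11
click         5    0    0
login         0    0    7
logout       15    7    0
share        12    9   20
take 2 rows with largest android:
device  android  mac  win
action                   
logout       15    7    0
share        12    9   20
The sum of column 'mac' is 16.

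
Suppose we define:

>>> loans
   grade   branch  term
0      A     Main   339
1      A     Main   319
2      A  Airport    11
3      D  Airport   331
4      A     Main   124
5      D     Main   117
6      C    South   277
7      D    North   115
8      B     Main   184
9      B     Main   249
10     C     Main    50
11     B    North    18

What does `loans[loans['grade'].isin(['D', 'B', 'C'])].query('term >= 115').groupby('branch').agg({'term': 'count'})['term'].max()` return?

filter rows where grade in ['D', 'B', 'C']:
   grade   branch  term
3      D  Airport   331
5      D     Main   117
6      C    South   277
7      D    North   115
8      B     Main   184
9      B     Main   249
10     C     Main    50
11     B    North    18
filter rows where term >= 115:
  grade   branch  term
3     D  Airport   331
5     D     Main   117
6     C    South   277
7     D    North   115
8     B     Main   184
9     B     Main   249
group by branch, count of term:
         term
branch       
Airport     1
Main        3
North       1
South       1
Hence 3.

3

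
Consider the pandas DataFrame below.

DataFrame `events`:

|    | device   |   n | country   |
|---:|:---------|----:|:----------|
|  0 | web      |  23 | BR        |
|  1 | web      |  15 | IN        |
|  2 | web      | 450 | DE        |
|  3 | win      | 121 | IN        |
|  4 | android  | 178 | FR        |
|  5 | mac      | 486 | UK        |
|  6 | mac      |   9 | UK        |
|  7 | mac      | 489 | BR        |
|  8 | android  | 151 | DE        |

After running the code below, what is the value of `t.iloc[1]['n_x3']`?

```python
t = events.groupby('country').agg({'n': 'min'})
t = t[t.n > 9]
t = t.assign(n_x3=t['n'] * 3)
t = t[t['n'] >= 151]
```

group by country, min of n:
           n
country     
BR        23
DE       151
FR       178
IN        15
UK         9
filter rows where n > 9:
           n
country     
BR        23
DE       151
FR       178
IN        15
add column n_x3 = t['n'] * 3:
           n  n_x3
country           
BR        23    69
DE       151   453
FR       178   534
IN        15    45
filter rows where n >= 151:
           n  n_x3
country           
DE       151   453
FR       178   534
So iloc[1]['n_x3'] = 534.

534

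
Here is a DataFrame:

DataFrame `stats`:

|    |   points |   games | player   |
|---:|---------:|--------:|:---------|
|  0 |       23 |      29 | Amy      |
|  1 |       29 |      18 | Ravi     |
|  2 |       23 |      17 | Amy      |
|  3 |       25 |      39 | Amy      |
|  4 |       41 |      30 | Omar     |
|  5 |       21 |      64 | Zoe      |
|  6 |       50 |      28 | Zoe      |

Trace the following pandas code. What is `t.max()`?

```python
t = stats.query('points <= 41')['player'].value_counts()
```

3

filter rows where points <= 41:
   points  games player
0      23     29    Amy
1      29     18   Ravi
2      23     17    Amy
3      25     39    Amy
4      41     30   Omar
5      21     64    Zoe
value_counts of player:
player
Amy     3
Ravi    1
Omar    1
Zoe     1
Name: count, dtype: int64
So max() = 3.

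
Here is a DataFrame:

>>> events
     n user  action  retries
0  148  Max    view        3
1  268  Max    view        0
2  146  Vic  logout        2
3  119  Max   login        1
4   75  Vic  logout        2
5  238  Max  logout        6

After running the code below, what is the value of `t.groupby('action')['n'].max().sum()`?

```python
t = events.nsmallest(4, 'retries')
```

take 4 rows with smallest retries:
     n user  action  retries
1  268  Max    view        0
3  119  Max   login        1
2  146  Vic  logout        2
4   75  Vic  logout        2
group by action, max of n:
action
login     119
logout    146
view      268
Name: n, dtype: int64

533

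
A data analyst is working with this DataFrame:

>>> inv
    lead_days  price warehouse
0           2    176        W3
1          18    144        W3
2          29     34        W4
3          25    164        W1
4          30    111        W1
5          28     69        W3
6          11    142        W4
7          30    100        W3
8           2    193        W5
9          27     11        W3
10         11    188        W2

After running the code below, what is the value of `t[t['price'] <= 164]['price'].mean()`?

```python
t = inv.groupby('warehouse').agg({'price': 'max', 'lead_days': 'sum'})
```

153.0

group by warehouse: max(price), sum(lead_days):
           price  lead_days
warehouse                  
W1           164         55
W2           188         11
W3           176        105
W4           142         40
W5           193          2
filter rows where price <= 164:
           price  lead_days
warehouse                  
W1           164         55
W4           142         40
Hence 153.0.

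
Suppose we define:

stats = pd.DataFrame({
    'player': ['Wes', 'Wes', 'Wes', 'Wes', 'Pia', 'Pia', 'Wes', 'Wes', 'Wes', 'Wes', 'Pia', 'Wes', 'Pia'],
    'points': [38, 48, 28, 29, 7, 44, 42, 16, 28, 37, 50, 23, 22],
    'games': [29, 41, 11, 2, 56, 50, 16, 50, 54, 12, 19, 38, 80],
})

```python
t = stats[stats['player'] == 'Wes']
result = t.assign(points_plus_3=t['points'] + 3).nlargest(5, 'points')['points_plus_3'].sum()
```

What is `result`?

filter rows where player == 'Wes':
   player  points  games
0     Wes      38     29
1     Wes      48     41
2     Wes      28     11
3     Wes      29      2
6     Wes      42     16
7     Wes      16     50
8     Wes      28     54
9     Wes      37     12
11    Wes      23     38
add column points_plus_3 = t['points'] + 3:
   player  points  games  points_plus_3
0     Wes      38     29             41
1     Wes      48     41             51
2     Wes      28     11             31
3     Wes      29      2             32
6     Wes      42     16             45
7     Wes      16     50             19
8     Wes      28     54             31
9     Wes      37     12             40
11    Wes      23     38             26
take 5 rows with largest points:
  player  points  games  points_plus_3
1    Wes      48     41             51
6    Wes      42     16             45
0    Wes      38     29             41
9    Wes      37     12             40
3    Wes      29      2             32
Taking the sum of column 'points_plus_3' gives 209.

209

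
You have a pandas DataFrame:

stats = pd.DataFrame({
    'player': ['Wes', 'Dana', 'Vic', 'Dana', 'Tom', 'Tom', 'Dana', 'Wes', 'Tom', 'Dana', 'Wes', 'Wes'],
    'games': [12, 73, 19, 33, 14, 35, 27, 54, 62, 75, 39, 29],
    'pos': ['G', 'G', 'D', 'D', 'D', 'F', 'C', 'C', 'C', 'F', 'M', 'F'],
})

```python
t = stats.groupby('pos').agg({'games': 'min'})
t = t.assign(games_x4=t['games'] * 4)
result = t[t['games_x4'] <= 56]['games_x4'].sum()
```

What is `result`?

group by pos, min of games:
     games
pos       
C       27
D       14
F       29
G       12
M       39
add column games_x4 = t['games'] * 4:
     games  games_x4
pos                 
C       27       108
D       14        56
F       29       116
G       12        48
M       39       156
filter rows where games_x4 <= 56:
     games  games_x4
pos                 
D       14        56
G       12        48

104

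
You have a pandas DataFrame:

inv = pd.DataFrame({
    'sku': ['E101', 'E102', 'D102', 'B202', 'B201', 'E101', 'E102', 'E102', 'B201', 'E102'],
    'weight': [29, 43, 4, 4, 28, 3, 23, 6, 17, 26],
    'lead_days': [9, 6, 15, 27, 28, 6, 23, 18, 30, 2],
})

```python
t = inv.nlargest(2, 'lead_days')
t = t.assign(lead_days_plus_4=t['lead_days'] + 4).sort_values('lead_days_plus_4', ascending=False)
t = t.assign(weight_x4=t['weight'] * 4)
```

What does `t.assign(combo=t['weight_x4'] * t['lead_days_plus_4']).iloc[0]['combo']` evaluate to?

2312

take 2 rows with largest lead_days:
    sku  weight  lead_days
8  B201      17         30
4  B201      28         28
add column lead_days_plus_4 = t['lead_days'] + 4:
    sku  weight  lead_days  lead_days_plus_4
8  B201      17         30                34
4  B201      28         28                32
sort by lead_days_plus_4 descending:
    sku  weight  lead_days  lead_days_plus_4
8  B201      17         30                34
4  B201      28         28                32
add column weight_x4 = t['weight'] * 4:
    sku  weight  lead_days  lead_days_plus_4  weight_x4
8  B201      17         30                34         68
4  B201      28         28                32        112
add column combo = t['weight_x4'] * t['lead_days_plus_4']:
    sku  weight  lead_days  lead_days_plus_4  weight_x4  combo
8  B201      17         30                34         68   2312
4  B201      28         28                32        112   3584
The value at position 0, column 'combo' is 2312.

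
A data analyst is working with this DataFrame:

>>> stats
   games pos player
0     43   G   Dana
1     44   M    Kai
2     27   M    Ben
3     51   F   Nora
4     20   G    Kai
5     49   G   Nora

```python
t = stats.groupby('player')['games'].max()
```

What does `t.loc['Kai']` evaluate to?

group by player, max of games:
player
Ben     27
Dana    43
Kai     44
Nora    51
Name: games, dtype: int64
The value at index 'Kai' is 44.

44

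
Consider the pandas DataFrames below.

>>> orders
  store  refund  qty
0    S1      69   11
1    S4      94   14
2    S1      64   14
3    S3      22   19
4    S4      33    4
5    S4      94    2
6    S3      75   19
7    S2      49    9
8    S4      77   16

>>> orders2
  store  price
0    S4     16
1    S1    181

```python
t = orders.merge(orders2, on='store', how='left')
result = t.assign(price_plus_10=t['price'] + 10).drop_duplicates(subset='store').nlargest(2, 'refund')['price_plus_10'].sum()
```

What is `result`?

217.0

merge on 'store' (how='left') → 9 rows:
  store  refund  qty  price
0    S1      69   11  181.0
1    S4      94   14   16.0
2    S1      64   14  181.0
3    S3      22   19    NaN
4    S4      33    4   16.0
5    S4      94    2   16.0
6    S3      75   19    NaN
7    S2      49    9    NaN
8    S4      77   16   16.0
add column price_plus_10 = t['price'] + 10:
  store  refund  qty  price  price_plus_10
0    S1      69   11  181.0          191.0
1    S4      94   14   16.0           26.0
2    S1      64   14  181.0          191.0
3    S3      22   19    NaN            NaN
4    S4      33    4   16.0           26.0
5    S4      94    2   16.0           26.0
6    S3      75   19    NaN            NaN
7    S2      49    9    NaN            NaN
8    S4      77   16   16.0           26.0
drop duplicate store (keep=first):
  store  refund  qty  price  price_plus_10
0    S1      69   11  181.0          191.0
1    S4      94   14   16.0           26.0
3    S3      22   19    NaN            NaN
7    S2      49    9    NaN            NaN
take 2 rows with largest refund:
  store  refund  qty  price  price_plus_10
1    S4      94   14   16.0           26.0
0    S1      69   11  181.0          191.0
Hence 217.0.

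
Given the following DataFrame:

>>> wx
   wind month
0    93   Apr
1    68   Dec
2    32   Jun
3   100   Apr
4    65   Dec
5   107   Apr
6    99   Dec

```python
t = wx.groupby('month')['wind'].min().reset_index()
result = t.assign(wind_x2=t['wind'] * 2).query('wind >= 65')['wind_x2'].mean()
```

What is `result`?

158.0

group by month, min of wind:
month
Apr    93
Dec    65
Jun    32
Name: wind, dtype: int64
reset_index():
  month  wind
0   Apr    93
1   Dec    65
2   Jun    32
add column wind_x2 = t['wind'] * 2:
  month  wind  wind_x2
0   Apr    93      186
1   Dec    65      130
2   Jun    32       64
filter rows where wind >= 65:
  month  wind  wind_x2
0   Apr    93      186
1   Dec    65      130
Hence 158.0.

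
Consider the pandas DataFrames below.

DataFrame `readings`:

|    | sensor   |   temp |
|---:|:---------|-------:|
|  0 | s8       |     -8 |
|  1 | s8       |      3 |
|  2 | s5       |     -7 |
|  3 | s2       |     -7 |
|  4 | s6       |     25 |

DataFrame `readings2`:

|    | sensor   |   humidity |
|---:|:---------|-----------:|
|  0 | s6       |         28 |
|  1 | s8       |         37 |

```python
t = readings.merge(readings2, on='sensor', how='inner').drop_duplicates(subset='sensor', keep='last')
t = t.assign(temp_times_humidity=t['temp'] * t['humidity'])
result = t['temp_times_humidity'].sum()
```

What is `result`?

merge on 'sensor' (how='inner') → 3 rows:
  sensor  temp  humidity
0     s8    -8        37
1     s8     3        37
2     s6    25        28
drop duplicate sensor (keep=last):
  sensor  temp  humidity
1     s8     3        37
2     s6    25        28
add column temp_times_humidity = t['temp'] * t['humidity']:
  sensor  temp  humidity  temp_times_humidity
1     s8     3        37                  111
2     s6    25        28                  700
So sum() = 811.

811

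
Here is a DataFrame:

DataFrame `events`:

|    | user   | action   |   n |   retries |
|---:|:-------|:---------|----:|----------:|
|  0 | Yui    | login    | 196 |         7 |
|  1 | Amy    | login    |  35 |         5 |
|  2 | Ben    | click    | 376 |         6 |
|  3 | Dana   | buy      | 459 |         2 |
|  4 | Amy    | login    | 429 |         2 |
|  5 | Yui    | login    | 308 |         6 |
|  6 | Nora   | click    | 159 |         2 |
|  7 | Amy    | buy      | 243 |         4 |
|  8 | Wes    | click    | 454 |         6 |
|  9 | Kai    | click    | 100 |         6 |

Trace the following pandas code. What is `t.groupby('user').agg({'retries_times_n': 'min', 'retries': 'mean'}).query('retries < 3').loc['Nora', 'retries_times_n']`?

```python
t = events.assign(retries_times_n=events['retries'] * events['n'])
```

318

add column retries_times_n = events['retries'] * events['n']:
   user action    n  retries  retries_times_n
0   Yui  login  196        7             1372
1   Amy  login   35        5              175
2   Ben  click  376        6             2256
3  Dana    buy  459        2              918
4   Amy  login  429        2              858
5   Yui  login  308        6             1848
6  Nora  click  159        2              318
7   Amy    buy  243        4              972
8   Wes  click  454        6             2724
9   Kai  click  100        6              600
group by user: min(retries_times_n), mean(retries):
      retries_times_n   retries
user                           
Amy               175  3.666667
Ben              2256  6.000000
Dana              918  2.000000
Kai               600  6.000000
Nora              318  2.000000
Wes              2724  6.000000
Yui              1372  6.500000
filter rows where retries < 3:
      retries_times_n  retries
user                          
Dana              918      2.0
Nora              318      2.0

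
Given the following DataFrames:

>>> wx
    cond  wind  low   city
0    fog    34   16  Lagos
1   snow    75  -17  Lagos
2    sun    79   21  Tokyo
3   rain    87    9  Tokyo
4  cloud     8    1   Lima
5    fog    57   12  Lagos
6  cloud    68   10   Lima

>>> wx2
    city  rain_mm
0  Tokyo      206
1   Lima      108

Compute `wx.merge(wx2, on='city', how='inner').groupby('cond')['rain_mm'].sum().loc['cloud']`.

merge on 'city' (how='inner') → 4 rows:
    cond  wind  low   city  rain_mm
0    sun    79   21  Tokyo      206
1   rain    87    9  Tokyo      206
2  cloud     8    1   Lima      108
3  cloud    68   10   Lima      108
group by cond, sum of rain_mm:
cond
cloud    216
rain     206
sun      206
Name: rain_mm, dtype: int64

216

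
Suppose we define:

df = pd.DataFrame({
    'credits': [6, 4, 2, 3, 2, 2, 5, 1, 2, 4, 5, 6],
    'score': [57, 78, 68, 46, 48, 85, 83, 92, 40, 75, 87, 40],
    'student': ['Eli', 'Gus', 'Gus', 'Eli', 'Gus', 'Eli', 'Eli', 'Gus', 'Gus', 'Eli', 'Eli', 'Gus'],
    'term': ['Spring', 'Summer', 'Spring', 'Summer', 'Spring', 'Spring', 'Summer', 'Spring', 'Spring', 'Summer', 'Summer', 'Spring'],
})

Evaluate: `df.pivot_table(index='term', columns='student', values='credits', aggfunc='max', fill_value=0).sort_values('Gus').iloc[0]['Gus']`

4

pivot: rows=term, cols=student, max(credits):
student  Eli  Gus
term             
Spring     6    6
Summer     5    4
sort by Gus:
student  Eli  Gus
term             
Summer     5    4
Spring     6    6
Hence 4.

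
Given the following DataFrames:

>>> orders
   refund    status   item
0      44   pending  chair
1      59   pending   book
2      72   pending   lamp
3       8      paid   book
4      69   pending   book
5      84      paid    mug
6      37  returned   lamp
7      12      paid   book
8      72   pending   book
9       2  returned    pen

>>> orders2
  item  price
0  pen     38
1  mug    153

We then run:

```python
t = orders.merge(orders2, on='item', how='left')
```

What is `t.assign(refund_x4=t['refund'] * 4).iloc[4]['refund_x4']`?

merge on 'item' (how='left') → 10 rows:
   refund    status   item  price
0      44   pending  chair    NaN
1      59   pending   book    NaN
2      72   pending   lamp    NaN
3       8      paid   book    NaN
4      69   pending   book    NaN
5      84      paid    mug  153.0
6      37  returned   lamp    NaN
7      12      paid   book    NaN
8      72   pending   book    NaN
9       2  returned    pen   38.0
add column refund_x4 = t['refund'] * 4:
   refund    status   item  price  refund_x4
0      44   pending  chair    NaN        176
1      59   pending   book    NaN        236
2      72   pending   lamp    NaN        288
3       8      paid   book    NaN         32
4      69   pending   book    NaN        276
5      84      paid    mug  153.0        336
6      37  returned   lamp    NaN        148
7      12      paid   book    NaN         48
8      72   pending   book    NaN        288
9       2  returned    pen   38.0          8

276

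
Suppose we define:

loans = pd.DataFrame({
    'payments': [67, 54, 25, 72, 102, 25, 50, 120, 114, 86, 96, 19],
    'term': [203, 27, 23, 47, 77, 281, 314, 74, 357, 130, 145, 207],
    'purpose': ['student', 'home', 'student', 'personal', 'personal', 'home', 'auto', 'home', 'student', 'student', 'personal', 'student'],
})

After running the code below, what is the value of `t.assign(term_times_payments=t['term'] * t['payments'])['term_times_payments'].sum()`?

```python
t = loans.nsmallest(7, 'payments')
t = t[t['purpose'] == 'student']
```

18109

take 7 rows with smallest payments:
    payments  term   purpose
11        19   207   student
2         25    23   student
5         25   281      home
6         50   314      auto
1         54    27      home
0         67   203   student
3         72    47  personal
filter rows where purpose == 'student':
    payments  term  purpose
11        19   207  student
2         25    23  student
0         67   203  student
add column term_times_payments = t['term'] * t['payments']:
    payments  term  purpose  term_times_payments
11        19   207  student                 3933
2         25    23  student                  575
0         67   203  student                13601
Then the sum of column 'term_times_payments': 18109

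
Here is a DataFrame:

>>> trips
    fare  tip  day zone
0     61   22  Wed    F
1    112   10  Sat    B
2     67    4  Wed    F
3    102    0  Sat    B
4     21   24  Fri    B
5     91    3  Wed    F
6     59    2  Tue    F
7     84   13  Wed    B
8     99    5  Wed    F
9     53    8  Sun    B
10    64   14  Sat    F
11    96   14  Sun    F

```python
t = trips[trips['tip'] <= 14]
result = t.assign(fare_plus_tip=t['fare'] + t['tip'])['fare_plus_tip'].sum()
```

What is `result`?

filter rows where tip <= 14:
    fare  tip  day zone
1    112   10  Sat    B
2     67    4  Wed    F
3    102    0  Sat    B
5     91    3  Wed    F
6     59    2  Tue    F
7     84   13  Wed    B
8     99    5  Wed    F
9     53    8  Sun    B
10    64   14  Sat    F
11    96   14  Sun    F
add column fare_plus_tip = t['fare'] + t['tip']:
    fare  tip  day zone  fare_plus_tip
1    112   10  Sat    B            122
2     67    4  Wed    F             71
3    102    0  Sat    B            102
5     91    3  Wed    F             94
6     59    2  Tue    F             61
7     84   13  Wed    B             97
8     99    5  Wed    F            104
9     53    8  Sun    B             61
10    64   14  Sat    F             78
11    96   14  Sun    F            110

900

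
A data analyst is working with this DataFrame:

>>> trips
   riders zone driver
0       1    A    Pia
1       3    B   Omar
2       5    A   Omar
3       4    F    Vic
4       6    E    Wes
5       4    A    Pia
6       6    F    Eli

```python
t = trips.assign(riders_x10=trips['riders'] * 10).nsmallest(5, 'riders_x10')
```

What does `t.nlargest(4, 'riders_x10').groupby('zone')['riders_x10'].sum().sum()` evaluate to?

add column riders_x10 = trips['riders'] * 10:
   riders zone driver  riders_x10
0       1    A    Pia          10
1       3    B   Omar          30
2       5    A   Omar          50
3       4    F    Vic          40
4       6    E    Wes          60
5       4    A    Pia          40
6       6    F    Eli          60
take 5 rows with smallest riders_x10:
   riders zone driver  riders_x10
0       1    A    Pia          10
1       3    B   Omar          30
3       4    F    Vic          40
5       4    A    Pia          40
2       5    A   Omar          50
take 4 rows with largest riders_x10:
   riders zone driver  riders_x10
2       5    A   Omar          50
3       4    F    Vic          40
5       4    A    Pia          40
1       3    B   Omar          30
group by zone, sum of riders_x10:
zone
A    90
B    30
F    40
Name: riders_x10, dtype: int64
So sum() = 160.

160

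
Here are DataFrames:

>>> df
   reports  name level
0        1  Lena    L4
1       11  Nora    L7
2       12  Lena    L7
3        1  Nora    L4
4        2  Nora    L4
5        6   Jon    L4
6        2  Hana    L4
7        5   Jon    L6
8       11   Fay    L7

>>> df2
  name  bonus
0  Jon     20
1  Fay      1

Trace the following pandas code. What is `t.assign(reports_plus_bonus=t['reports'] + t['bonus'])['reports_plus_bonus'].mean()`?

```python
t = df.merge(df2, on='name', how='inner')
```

21.0

merge on 'name' (how='inner') → 3 rows:
   reports name level  bonus
0        6  Jon    L4     20
1        5  Jon    L6     20
2       11  Fay    L7      1
add column reports_plus_bonus = t['reports'] + t['bonus']:
   reports name level  bonus  reports_plus_bonus
0        6  Jon    L4     20                  26
1        5  Jon    L6     20                  25
2       11  Fay    L7      1                  12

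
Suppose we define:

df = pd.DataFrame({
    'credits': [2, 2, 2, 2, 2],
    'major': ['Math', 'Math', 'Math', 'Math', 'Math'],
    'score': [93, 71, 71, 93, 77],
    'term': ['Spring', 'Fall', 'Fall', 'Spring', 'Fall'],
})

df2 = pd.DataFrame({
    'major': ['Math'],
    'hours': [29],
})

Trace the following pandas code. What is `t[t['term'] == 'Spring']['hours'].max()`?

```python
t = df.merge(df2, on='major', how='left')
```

merge on 'major' (how='left') → 5 rows:
   credits major  score    term  hours
0        2  Math     93  Spring     29
1        2  Math     71    Fall     29
2        2  Math     71    Fall     29
3        2  Math     93  Spring     29
4        2  Math     77    Fall     29
filter rows where term == 'Spring':
   credits major  score    term  hours
0        2  Math     93  Spring     29
3        2  Math     93  Spring     29
Hence 29.

29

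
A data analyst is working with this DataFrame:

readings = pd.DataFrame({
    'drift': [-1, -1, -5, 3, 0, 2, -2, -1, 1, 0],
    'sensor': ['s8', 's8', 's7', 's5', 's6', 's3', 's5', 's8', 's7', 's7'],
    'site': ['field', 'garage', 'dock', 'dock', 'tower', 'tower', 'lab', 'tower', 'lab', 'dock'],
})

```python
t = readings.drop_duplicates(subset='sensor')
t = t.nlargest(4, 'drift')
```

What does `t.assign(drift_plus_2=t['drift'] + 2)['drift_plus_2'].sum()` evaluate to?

12

drop duplicate sensor (keep=first):
   drift sensor   site
0     -1     s8  field
2     -5     s7   dock
3      3     s5   dock
4      0     s6  tower
5      2     s3  tower
take 4 rows with largest drift:
   drift sensor   site
3      3     s5   dock
5      2     s3  tower
4      0     s6  tower
0     -1     s8  field
add column drift_plus_2 = t['drift'] + 2:
   drift sensor   site  drift_plus_2
3      3     s5   dock             5
5      2     s3  tower             4
4      0     s6  tower             2
0     -1     s8  field             1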